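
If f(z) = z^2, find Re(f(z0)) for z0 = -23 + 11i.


Step 1: z0 = -23 + 11i
Step 2: z0^2 = (-23)^2 - 11^2 - 506i
Step 3: real part = 529 - 121 = 408

408


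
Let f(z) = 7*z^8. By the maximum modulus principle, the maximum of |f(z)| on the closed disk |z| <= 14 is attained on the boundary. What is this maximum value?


Step 1: On |z| = 14, |f(z)| = 7 * |z|^8 = 7 * 14^8
Step 2: By maximum modulus principle, maximum is on boundary.
Step 3: Maximum = 7 * 1475789056 = 10330523392

10330523392


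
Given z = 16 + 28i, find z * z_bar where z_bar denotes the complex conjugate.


Step 1: conj(z) = 16 - 28i
Step 2: z * conj(z) = 16^2 + 28^2
Step 3: = 256 + 784 = 1040

1040


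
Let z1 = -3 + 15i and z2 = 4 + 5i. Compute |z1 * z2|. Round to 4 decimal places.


Step 1: |z1| = sqrt((-3)^2 + 15^2) = sqrt(234)
Step 2: |z2| = sqrt(4^2 + 5^2) = sqrt(41)
Step 3: |z1*z2| = |z1|*|z2| = sqrt(234) * sqrt(41) = sqrt(234 * 41) = sqrt(9594)
Step 4: = 97.949

97.949


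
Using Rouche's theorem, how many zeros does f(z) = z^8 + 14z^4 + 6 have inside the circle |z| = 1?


Step 1: On |z| = 1 the three terms have sizes |z^8| = 1^8 = 1, |14z^4| = 14*1^4 = 14, |6| = 6
Step 2: The dominant term is g(z) = 14z^4; let h(z) = z^8 + 6 so f = g + h
Step 3: On |z| = 1: |g| = 14 and |h| <= 1 + 6 = 7
Step 4: Since 14 > 7, |h| < |g| on |z| = 1, so by Rouche f has the same number of zeros as g inside |z| < 1
Step 5: g(z) = 14z^4 has 4 zeros (at the origin, multiplicity 4) inside |z| < 1. Answer = 4

4


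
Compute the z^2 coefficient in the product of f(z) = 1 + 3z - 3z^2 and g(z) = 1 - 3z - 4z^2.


Step 1: z^2 term in f*g comes from: (1)*(-4z^2) + (3z)*(-3z) + (-3z^2)*(1)
Step 2: = -4 - 9 - 3
Step 3: = -16

-16


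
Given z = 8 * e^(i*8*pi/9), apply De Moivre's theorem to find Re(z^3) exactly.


Step 1: By De Moivre's theorem, z^3 = 8^3 * e^(i*3*8*pi/9) = 512 * (cos(8*pi/3) + i*sin(8*pi/3))
Step 2: |z|^3 = 8^3 = 512
Step 3: Reduce the angle mod 2*pi: 8*pi/3 - 2*pi = 2*pi/3
Step 4: cos(2*pi/3) = -1/2
Step 5: Re(z^3) = 512 * (-1/2) = -256

-256


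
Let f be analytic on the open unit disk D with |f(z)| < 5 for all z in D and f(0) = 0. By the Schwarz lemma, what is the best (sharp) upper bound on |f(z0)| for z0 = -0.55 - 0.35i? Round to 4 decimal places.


Step 1: g = f/5 maps D -> D with g(0) = 0, so by the Schwarz lemma |g(z)| <= |z|, i.e. |f(z)| <= 5|z|; this is sharp (f(z) = 5z).
Step 2: |z0|^2 = (-0.55)^2 + (-0.35)^2 = 0.425
Step 3: |z0| = sqrt(0.425) = 0.65192
Step 4: Best bound = 5 * |z0| = 5 * 0.65192 = 3.2596

3.2596


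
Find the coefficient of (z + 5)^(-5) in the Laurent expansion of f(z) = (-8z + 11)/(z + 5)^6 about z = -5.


Step 1: Write the numerator in powers of (z + 5): -8z + 11 = -8(z + 5) + (-8*(-5) + 11) = -8(z + 5) + 51
Step 2: Divide by (z + 5)^6: f(z) = 51(z + 5)^(-6) - 8(z + 5)^(-5)
Step 3: This finite sum is the Laurent series of f about z = -5.
Step 4: Coefficient of (z + 5)^(-5) = coefficient of (z + 5) in the re-centred numerator = -8

-8


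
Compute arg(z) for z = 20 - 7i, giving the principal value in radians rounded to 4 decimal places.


Step 1: z = 20 - 7i
Step 2: arg(z) = atan2(-7, 20)
Step 3: arg(z) = -0.3367

-0.3367


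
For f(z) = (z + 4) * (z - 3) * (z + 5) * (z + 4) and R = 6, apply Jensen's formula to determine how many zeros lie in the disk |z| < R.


Jensen's formula: (1/2pi)*integral log|f(Re^it)|dt = log|f(0)| + sum_{|a_k|<R} log(R/|a_k|)
Step 1: f(0) = 4 * (-3) * 5 * 4 = -240
Step 2: log|f(0)| = log|-4| + log|3| + log|-5| + log|-4| = 5.4806
Step 3: Zeros inside |z| < 6: -4, 3, -5, -4
Step 4: Jensen sum = log(6/4) + log(6/3) + log(6/5) + log(6/4) = 1.6864
Step 5: n(R) = number of terms in the Jensen sum = count of zeros inside |z| < 6 = 4

4


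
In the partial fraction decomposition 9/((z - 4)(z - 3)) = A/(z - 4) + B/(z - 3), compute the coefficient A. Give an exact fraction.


Step 1: Multiply both sides by (z - 4) and set z = 4
Step 2: A = 9 / (4 - 3)
Step 3: A = 9 / 1
Step 4: A = 9

9


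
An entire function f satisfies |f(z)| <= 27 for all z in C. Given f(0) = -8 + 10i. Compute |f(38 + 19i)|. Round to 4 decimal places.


Step 1: By Liouville's theorem, a bounded entire function is constant.
Step 2: f(z) = f(0) = -8 + 10i for all z.
Step 3: |f(w)| = |-8 + 10i| = sqrt(64 + 100)
Step 4: = 12.8062

12.8062


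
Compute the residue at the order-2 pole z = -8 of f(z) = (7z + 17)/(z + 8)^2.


Step 1: Pole of order 2 at z = -8
Step 2: Res = lim d/dz [(z + 8)^2 * f(z)] as z -> -8
Step 3: (z + 8)^2 * f(z) = 7z + 17
Step 4: d/dz[7z + 17] = 7

7


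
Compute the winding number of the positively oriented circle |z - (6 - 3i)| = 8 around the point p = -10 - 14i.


Step 1: Center c = (6, -3), radius = 8
Step 2: |p - c|^2 = (-16)^2 + (-11)^2 = 377
Step 3: r^2 = 64
Step 4: |p-c| > r so winding number = 0

0


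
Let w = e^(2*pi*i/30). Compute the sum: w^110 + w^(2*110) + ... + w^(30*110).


Step 1: The sum sum_{j=1}^{n} w^(k*j) equals n if n | k, else 0.
Step 2: Here n = 30, k = 110
Step 3: Does n divide k? 30 | 110 -> False
Step 4: Sum = 0

0


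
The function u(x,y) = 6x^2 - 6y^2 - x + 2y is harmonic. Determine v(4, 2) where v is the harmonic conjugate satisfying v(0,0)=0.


Step 1: v_x = -u_y = 12y - 2
Step 2: v_y = u_x = 12x - 1
Step 3: v = 12xy - 2x - y + C
Step 4: v(0,0) = 0 => C = 0
Step 5: v(4, 2) = 86

86


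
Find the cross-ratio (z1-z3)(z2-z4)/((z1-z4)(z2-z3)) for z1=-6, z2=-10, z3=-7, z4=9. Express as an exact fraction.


Step 1: (z1-z3)(z2-z4) = 1 * (-19) = -19
Step 2: (z1-z4)(z2-z3) = (-15) * (-3) = 45
Step 3: Cross-ratio = -19/45 = -19/45

-19/45


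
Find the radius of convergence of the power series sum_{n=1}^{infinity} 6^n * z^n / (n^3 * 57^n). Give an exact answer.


Step 1: General term a_n = 6^n / (n^3 * 57^n)
Step 2: By the root test, |a_n|^(1/n) = 6 / (n^(3/n) * 57) -> 6/57 as n -> infinity (since n^(3/n) -> 1)
Step 3: R = 1/lim|a_n|^(1/n) = 57/6 = 19/2

19/2


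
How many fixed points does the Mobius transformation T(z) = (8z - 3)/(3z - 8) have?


Step 1: Fixed points satisfy T(z) = z
Step 2: 3z^2 - 16z + 3 = 0
Step 3: Discriminant = (-16)^2 - 4*3*3 = 220
Step 4: Number of fixed points = 2

2


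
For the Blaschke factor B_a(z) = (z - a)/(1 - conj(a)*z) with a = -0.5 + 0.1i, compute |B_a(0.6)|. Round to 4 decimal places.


Step 1: Numerator z0 - a = 0.6 - (-0.5 + 0.1i) = 1.1 - 0.1i
Step 2: Denominator 1 - conj(a)*z0 = 1 - (-0.5 - 0.1i)*0.6 = 1.3 + 0.06i
Step 3: |z0 - a|^2 = 1.1^2 + (-0.1)^2 = 1.22; |1 - conj(a)*z0|^2 = 1.3^2 + 0.06^2 = 1.6936
Step 4: |B_a(0.6)| = sqrt(1.22 / 1.6936) = sqrt(0.720359)
Step 5: = 0.8487

0.8487


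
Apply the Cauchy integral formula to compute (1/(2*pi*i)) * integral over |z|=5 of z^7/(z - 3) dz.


Step 1: f(z) = z^7, a = 3 is inside |z| = 5
Step 2: By Cauchy integral formula: (1/(2pi*i)) * integral = f(a)
Step 3: f(3) = 3^7 = 2187

2187


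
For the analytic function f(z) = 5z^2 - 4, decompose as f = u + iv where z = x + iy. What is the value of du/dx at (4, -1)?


Step 1: f(z) = 5(x+iy)^2 - 4
Step 2: u = 5(x^2 - y^2) - 4
Step 3: u_x = 10x + 0
Step 4: At (4, -1): u_x = 40 + 0 = 40

40


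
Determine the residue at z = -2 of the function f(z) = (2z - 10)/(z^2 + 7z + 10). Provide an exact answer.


Step 1: Q(z) = z^2 + 7z + 10 = (z + 2)(z + 5)
Step 2: Q'(z) = 2z + 7
Step 3: Q'(-2) = 3, P(-2) = -14
Step 4: Res = P(-2)/Q'(-2) = -14/3 = -14/3

-14/3


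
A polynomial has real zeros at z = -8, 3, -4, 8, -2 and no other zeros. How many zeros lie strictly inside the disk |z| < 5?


Step 1: Check each root:
  z = -8: |-8| = 8 >= 5
  z = 3: |3| = 3 < 5
  z = -4: |-4| = 4 < 5
  z = 8: |8| = 8 >= 5
  z = -2: |-2| = 2 < 5
Step 2: Count = 3

3


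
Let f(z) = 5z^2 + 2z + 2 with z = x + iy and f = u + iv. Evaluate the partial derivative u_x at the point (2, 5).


Step 1: f(z) = 5(x+iy)^2 + 2(x+iy) + 2
Step 2: u = 5(x^2 - y^2) + 2x + 2
Step 3: u_x = 10x + 2
Step 4: At (2, 5): u_x = 20 + 2 = 22

22


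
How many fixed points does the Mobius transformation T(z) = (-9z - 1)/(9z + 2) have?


Step 1: Fixed points satisfy T(z) = z
Step 2: 9z^2 + 11z + 1 = 0
Step 3: Discriminant = 11^2 - 4*9*1 = 85
Step 4: Number of fixed points = 2

2


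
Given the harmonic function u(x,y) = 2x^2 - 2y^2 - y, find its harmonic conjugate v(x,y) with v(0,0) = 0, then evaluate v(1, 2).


Step 1: v_x = -u_y = 4y + 1
Step 2: v_y = u_x = 4x + 0
Step 3: v = 4xy + x + C
Step 4: v(0,0) = 0 => C = 0
Step 5: v(1, 2) = 9

9


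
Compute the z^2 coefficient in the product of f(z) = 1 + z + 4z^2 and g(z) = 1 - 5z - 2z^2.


Step 1: z^2 term in f*g comes from: (1)*(-2z^2) + (z)*(-5z) + (4z^2)*(1)
Step 2: = -2 - 5 + 4
Step 3: = -3

-3


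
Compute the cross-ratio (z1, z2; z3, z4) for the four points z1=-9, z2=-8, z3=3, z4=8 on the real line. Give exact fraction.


Step 1: (z1-z3)(z2-z4) = (-12) * (-16) = 192
Step 2: (z1-z4)(z2-z3) = (-17) * (-11) = 187
Step 3: Cross-ratio = 192/187 = 192/187

192/187


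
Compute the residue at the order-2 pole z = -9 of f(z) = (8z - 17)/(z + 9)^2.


Step 1: Pole of order 2 at z = -9
Step 2: Res = lim d/dz [(z + 9)^2 * f(z)] as z -> -9
Step 3: (z + 9)^2 * f(z) = 8z - 17
Step 4: d/dz[8z - 17] = 8

8


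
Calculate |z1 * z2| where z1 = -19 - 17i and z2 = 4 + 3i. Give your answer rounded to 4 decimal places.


Step 1: |z1| = sqrt((-19)^2 + (-17)^2) = sqrt(650)
Step 2: |z2| = sqrt(4^2 + 3^2) = sqrt(25)
Step 3: |z1*z2| = |z1|*|z2| = sqrt(650) * sqrt(25) = sqrt(650 * 25) = sqrt(16250)
Step 4: = 127.4755

127.4755


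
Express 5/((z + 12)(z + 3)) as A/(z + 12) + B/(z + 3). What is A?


Step 1: Multiply both sides by (z + 12) and set z = -12
Step 2: A = 5 / (-12 + 3)
Step 3: A = 5 / (-9)
Step 4: A = -5/9

-5/9


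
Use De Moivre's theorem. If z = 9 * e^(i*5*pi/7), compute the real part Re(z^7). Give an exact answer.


Step 1: By De Moivre's theorem, z^7 = 9^7 * e^(i*7*5*pi/7) = 4782969 * (cos(5*pi) + i*sin(5*pi))
Step 2: |z|^7 = 9^7 = 4782969
Step 3: Reduce the angle mod 2*pi: 5*pi - 4*pi = pi
Step 4: cos(pi) = -1
Step 5: Re(z^7) = 4782969 * (-1) = -4782969

-4782969


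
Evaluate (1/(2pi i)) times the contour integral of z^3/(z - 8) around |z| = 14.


Step 1: f(z) = z^3, a = 8 is inside |z| = 14
Step 2: By Cauchy integral formula: (1/(2pi*i)) * integral = f(a)
Step 3: f(8) = 8^3 = 512

512


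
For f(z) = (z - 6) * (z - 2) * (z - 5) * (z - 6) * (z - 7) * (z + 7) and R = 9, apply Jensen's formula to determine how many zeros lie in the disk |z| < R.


Jensen's formula: (1/2pi)*integral log|f(Re^it)|dt = log|f(0)| + sum_{|a_k|<R} log(R/|a_k|)
Step 1: f(0) = (-6) * (-2) * (-5) * (-6) * (-7) * 7 = -17640
Step 2: log|f(0)| = log|6| + log|2| + log|5| + log|6| + log|7| + log|-7| = 9.7779
Step 3: Zeros inside |z| < 9: 6, 2, 5, 6, 7, -7
Step 4: Jensen sum = log(9/6) + log(9/2) + log(9/5) + log(9/6) + log(9/7) + log(9/7) = 3.4054
Step 5: n(R) = number of terms in the Jensen sum = count of zeros inside |z| < 9 = 6

6


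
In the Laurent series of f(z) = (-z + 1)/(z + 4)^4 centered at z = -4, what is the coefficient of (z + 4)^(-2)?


Step 1: Write the numerator in powers of (z + 4): -z + 1 = -(z + 4) + (-1*(-4) + 1) = -(z + 4) + 5
Step 2: Divide by (z + 4)^4: f(z) = 5(z + 4)^(-4) - (z + 4)^(-3)
Step 3: This finite sum is the Laurent series of f about z = -4.
Step 4: Only the powers -4 and -3 appear, so the coefficient of (z + 4)^(-2) = 0

0


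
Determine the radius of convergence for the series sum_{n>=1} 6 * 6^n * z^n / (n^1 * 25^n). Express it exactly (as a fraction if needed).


Step 1: General term a_n = 6 * 6^n / (n^1 * 25^n)
Step 2: By the root test, |a_n|^(1/n) = 6^(1/n) * 6 / (n^(1/n) * 25) -> 6/25 as n -> infinity (since 6^(1/n) -> 1 and n^(1/n) -> 1)
Step 3: R = 1/lim|a_n|^(1/n) = 25/6

25/6


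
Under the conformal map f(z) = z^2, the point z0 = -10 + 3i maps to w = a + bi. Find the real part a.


Step 1: z0 = -10 + 3i
Step 2: z0^2 = (-10)^2 - 3^2 - 60i
Step 3: real part = 100 - 9 = 91

91


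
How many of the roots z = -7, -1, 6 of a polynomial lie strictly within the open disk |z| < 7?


Step 1: Check each root:
  z = -7: |-7| = 7 >= 7
  z = -1: |-1| = 1 < 7
  z = 6: |6| = 6 < 7
Step 2: Count = 2

2


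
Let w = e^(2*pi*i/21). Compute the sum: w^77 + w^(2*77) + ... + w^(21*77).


Step 1: The sum sum_{j=1}^{n} w^(k*j) equals n if n | k, else 0.
Step 2: Here n = 21, k = 77
Step 3: Does n divide k? 21 | 77 -> False
Step 4: Sum = 0

0


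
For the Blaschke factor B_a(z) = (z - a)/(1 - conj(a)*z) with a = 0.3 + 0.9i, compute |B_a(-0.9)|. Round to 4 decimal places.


Step 1: Numerator z0 - a = -0.9 - (0.3 + 0.9i) = -1.2 - 0.9i
Step 2: Denominator 1 - conj(a)*z0 = 1 - (0.3 - 0.9i)*(-0.9) = 1.27 - 0.81i
Step 3: |z0 - a|^2 = (-1.2)^2 + (-0.9)^2 = 2.25; |1 - conj(a)*z0|^2 = 1.27^2 + (-0.81)^2 = 2.269
Step 4: |B_a(-0.9)| = sqrt(2.25 / 2.269) = sqrt(0.991626)
Step 5: = 0.9958

0.9958


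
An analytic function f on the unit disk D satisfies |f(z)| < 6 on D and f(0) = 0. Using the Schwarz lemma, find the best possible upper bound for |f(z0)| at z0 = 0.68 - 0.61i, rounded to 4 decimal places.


Step 1: g = f/6 maps D -> D with g(0) = 0, so by the Schwarz lemma |g(z)| <= |z|, i.e. |f(z)| <= 6|z|; this is sharp (f(z) = 6z).
Step 2: |z0|^2 = 0.68^2 + (-0.61)^2 = 0.8345
Step 3: |z0| = sqrt(0.8345) = 0.91351
Step 4: Best bound = 6 * |z0| = 6 * 0.91351 = 5.4811

5.4811


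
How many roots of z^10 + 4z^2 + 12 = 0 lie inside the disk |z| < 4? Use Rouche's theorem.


Step 1: On |z| = 4 the three terms have sizes |z^10| = 4^10 = 1048576, |4z^2| = 4*4^2 = 64, |12| = 12
Step 2: The dominant term is g(z) = z^10; let h(z) = 4z^2 + 12 so f = g + h
Step 3: On |z| = 4: |g| = 1048576 and |h| <= 64 + 12 = 76
Step 4: Since 1048576 > 76, |h| < |g| on |z| = 4, so by Rouche f has the same number of zeros as g inside |z| < 4
Step 5: g(z) = z^10 has 10 zeros (all at the origin) inside |z| < 4. Answer = 10

10


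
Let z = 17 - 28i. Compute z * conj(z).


Step 1: conj(z) = 17 + 28i
Step 2: z * conj(z) = 17^2 + (-28)^2
Step 3: = 289 + 784 = 1073

1073


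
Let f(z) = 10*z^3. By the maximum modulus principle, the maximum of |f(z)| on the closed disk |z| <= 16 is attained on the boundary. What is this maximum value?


Step 1: On |z| = 16, |f(z)| = 10 * |z|^3 = 10 * 16^3
Step 2: By maximum modulus principle, maximum is on boundary.
Step 3: Maximum = 10 * 4096 = 40960

40960


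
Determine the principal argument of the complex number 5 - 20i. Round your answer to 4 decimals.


Step 1: z = 5 - 20i
Step 2: arg(z) = atan2(-20, 5)
Step 3: arg(z) = -1.3258

-1.3258


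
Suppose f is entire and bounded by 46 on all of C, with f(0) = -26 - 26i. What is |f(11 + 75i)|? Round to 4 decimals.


Step 1: By Liouville's theorem, a bounded entire function is constant.
Step 2: f(z) = f(0) = -26 - 26i for all z.
Step 3: |f(w)| = |-26 - 26i| = sqrt(676 + 676)
Step 4: = 36.7696

36.7696


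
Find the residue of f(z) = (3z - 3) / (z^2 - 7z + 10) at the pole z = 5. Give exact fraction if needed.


Step 1: Q(z) = z^2 - 7z + 10 = (z - 5)(z - 2)
Step 2: Q'(z) = 2z - 7
Step 3: Q'(5) = 3, P(5) = 12
Step 4: Res = P(5)/Q'(5) = 12/3 = 4

4


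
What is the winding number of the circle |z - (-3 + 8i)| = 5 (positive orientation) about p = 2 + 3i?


Step 1: Center c = (-3, 8), radius = 5
Step 2: |p - c|^2 = 5^2 + (-5)^2 = 50
Step 3: r^2 = 25
Step 4: |p-c| > r so winding number = 0

0


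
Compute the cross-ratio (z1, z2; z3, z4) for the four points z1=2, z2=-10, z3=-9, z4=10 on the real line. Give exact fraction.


Step 1: (z1-z3)(z2-z4) = 11 * (-20) = -220
Step 2: (z1-z4)(z2-z3) = (-8) * (-1) = 8
Step 3: Cross-ratio = -220/8 = -55/2

-55/2


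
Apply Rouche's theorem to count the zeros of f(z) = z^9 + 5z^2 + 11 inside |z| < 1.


Step 1: On |z| = 1 the three terms have sizes |z^9| = 1^9 = 1, |5z^2| = 5*1^2 = 5, |11| = 11
Step 2: The dominant term is g(z) = 11; let h(z) = z^9 + 5z^2 so f = g + h
Step 3: On |z| = 1: |g| = 11 and |h| <= 1 + 5 = 6
Step 4: Since 11 > 6, |h| < |g| on |z| = 1, so by Rouche f has the same number of zeros as g inside |z| < 1
Step 5: g(z) = 11 is a nonzero constant with no zeros inside |z| < 1. Answer = 0

0


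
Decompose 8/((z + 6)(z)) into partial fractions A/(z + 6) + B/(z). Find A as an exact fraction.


Step 1: Multiply both sides by (z + 6) and set z = -6
Step 2: A = 8 / (-6 - 0)
Step 3: A = 8 / (-6)
Step 4: A = -4/3

-4/3


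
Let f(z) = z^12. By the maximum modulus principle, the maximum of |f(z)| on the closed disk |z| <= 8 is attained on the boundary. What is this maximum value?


Step 1: On |z| = 8, |f(z)| = |z|^12 = 8^12
Step 2: By maximum modulus principle, maximum is on boundary.
Step 3: Maximum = 68719476736 = 68719476736

68719476736


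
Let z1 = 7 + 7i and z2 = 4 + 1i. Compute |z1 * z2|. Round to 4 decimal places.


Step 1: |z1| = sqrt(7^2 + 7^2) = sqrt(98)
Step 2: |z2| = sqrt(4^2 + 1^2) = sqrt(17)
Step 3: |z1*z2| = |z1|*|z2| = sqrt(98) * sqrt(17) = sqrt(98 * 17) = sqrt(1666)
Step 4: = 40.8167

40.8167


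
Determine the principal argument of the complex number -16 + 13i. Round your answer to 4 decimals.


Step 1: z = -16 + 13i
Step 2: arg(z) = atan2(13, -16)
Step 3: arg(z) = 2.4593

2.4593


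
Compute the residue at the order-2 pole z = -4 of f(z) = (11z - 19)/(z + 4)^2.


Step 1: Pole of order 2 at z = -4
Step 2: Res = lim d/dz [(z + 4)^2 * f(z)] as z -> -4
Step 3: (z + 4)^2 * f(z) = 11z - 19
Step 4: d/dz[11z - 19] = 11

11


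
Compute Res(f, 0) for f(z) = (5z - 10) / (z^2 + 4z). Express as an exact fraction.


Step 1: Q(z) = z^2 + 4z = (z)(z + 4)
Step 2: Q'(z) = 2z + 4
Step 3: Q'(0) = 4, P(0) = -10
Step 4: Res = P(0)/Q'(0) = -10/4 = -5/2

-5/2


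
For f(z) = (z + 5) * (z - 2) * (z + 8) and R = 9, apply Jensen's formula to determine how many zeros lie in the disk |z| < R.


Jensen's formula: (1/2pi)*integral log|f(Re^it)|dt = log|f(0)| + sum_{|a_k|<R} log(R/|a_k|)
Step 1: f(0) = 5 * (-2) * 8 = -80
Step 2: log|f(0)| = log|-5| + log|2| + log|-8| = 4.382
Step 3: Zeros inside |z| < 9: -5, 2, -8
Step 4: Jensen sum = log(9/5) + log(9/2) + log(9/8) = 2.2096
Step 5: n(R) = number of terms in the Jensen sum = count of zeros inside |z| < 9 = 3

3


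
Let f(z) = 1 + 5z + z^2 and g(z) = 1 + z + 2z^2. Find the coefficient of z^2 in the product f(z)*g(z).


Step 1: z^2 term in f*g comes from: (1)*(2z^2) + (5z)*(z) + (z^2)*(1)
Step 2: = 2 + 5 + 1
Step 3: = 8

8


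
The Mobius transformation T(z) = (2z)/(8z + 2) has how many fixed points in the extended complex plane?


Step 1: Fixed points satisfy T(z) = z
Step 2: 8z^2 = 0
Step 3: Discriminant = 0^2 - 4*8*0 = 0
Step 4: Number of fixed points = 1

1


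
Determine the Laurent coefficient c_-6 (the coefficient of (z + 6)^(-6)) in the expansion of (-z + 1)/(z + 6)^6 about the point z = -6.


Step 1: Write the numerator in powers of (z + 6): -z + 1 = -(z + 6) + (-1*(-6) + 1) = -(z + 6) + 7
Step 2: Divide by (z + 6)^6: f(z) = 7(z + 6)^(-6) - (z + 6)^(-5)
Step 3: This finite sum is the Laurent series of f about z = -6.
Step 4: Coefficient of (z + 6)^(-6) = -1*(-6) + 1 = 7

7


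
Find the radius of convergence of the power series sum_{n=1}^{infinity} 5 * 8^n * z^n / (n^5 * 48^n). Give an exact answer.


Step 1: General term a_n = 5 * 8^n / (n^5 * 48^n)
Step 2: By the root test, |a_n|^(1/n) = 5^(1/n) * 8 / (n^(5/n) * 48) -> 8/48 as n -> infinity (since 5^(1/n) -> 1 and n^(5/n) -> 1)
Step 3: R = 1/lim|a_n|^(1/n) = 48/8 = 6

6


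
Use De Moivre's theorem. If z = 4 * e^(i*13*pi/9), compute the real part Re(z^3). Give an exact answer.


Step 1: By De Moivre's theorem, z^3 = 4^3 * e^(i*3*13*pi/9) = 64 * (cos(13*pi/3) + i*sin(13*pi/3))
Step 2: |z|^3 = 4^3 = 64
Step 3: Reduce the angle mod 2*pi: 13*pi/3 - 4*pi = pi/3
Step 4: cos(pi/3) = 1/2
Step 5: Re(z^3) = 64 * 1/2 = 32

32


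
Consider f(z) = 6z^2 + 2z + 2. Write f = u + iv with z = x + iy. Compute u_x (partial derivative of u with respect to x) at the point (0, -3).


Step 1: f(z) = 6(x+iy)^2 + 2(x+iy) + 2
Step 2: u = 6(x^2 - y^2) + 2x + 2
Step 3: u_x = 12x + 2
Step 4: At (0, -3): u_x = 0 + 2 = 2

2


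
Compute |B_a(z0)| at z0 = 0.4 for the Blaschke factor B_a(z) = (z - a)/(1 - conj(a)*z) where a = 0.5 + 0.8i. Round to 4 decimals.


Step 1: Numerator z0 - a = 0.4 - (0.5 + 0.8i) = -0.1 - 0.8i
Step 2: Denominator 1 - conj(a)*z0 = 1 - (0.5 - 0.8i)*0.4 = 0.8 + 0.32i
Step 3: |z0 - a|^2 = (-0.1)^2 + (-0.8)^2 = 0.65; |1 - conj(a)*z0|^2 = 0.8^2 + 0.32^2 = 0.7424
Step 4: |B_a(0.4)| = sqrt(0.65 / 0.7424) = sqrt(0.875539)
Step 5: = 0.9357

0.9357


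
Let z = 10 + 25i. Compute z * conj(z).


Step 1: conj(z) = 10 - 25i
Step 2: z * conj(z) = 10^2 + 25^2
Step 3: = 100 + 625 = 725

725


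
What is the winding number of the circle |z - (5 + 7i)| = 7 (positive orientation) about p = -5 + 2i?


Step 1: Center c = (5, 7), radius = 7
Step 2: |p - c|^2 = (-10)^2 + (-5)^2 = 125
Step 3: r^2 = 49
Step 4: |p-c| > r so winding number = 0

0


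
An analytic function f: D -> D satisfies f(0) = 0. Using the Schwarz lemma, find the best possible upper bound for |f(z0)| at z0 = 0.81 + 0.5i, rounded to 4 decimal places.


Step 1: Schwarz lemma: if f: D -> D is analytic with f(0) = 0, then |f(z)| <= |z| for all z in D, and this is sharp (f(z) = z).
Step 2: |z0|^2 = 0.81^2 + 0.5^2 = 0.9061
Step 3: |z0| = sqrt(0.9061) = 0.951893
Step 4: Best bound = |z0| = 0.9519

0.9519


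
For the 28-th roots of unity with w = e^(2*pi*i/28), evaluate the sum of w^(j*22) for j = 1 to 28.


Step 1: The sum sum_{j=1}^{n} w^(k*j) equals n if n | k, else 0.
Step 2: Here n = 28, k = 22
Step 3: Does n divide k? 28 | 22 -> False
Step 4: Sum = 0

0


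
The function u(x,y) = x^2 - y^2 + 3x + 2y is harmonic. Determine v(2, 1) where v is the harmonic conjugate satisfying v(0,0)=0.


Step 1: v_x = -u_y = 2y - 2
Step 2: v_y = u_x = 2x + 3
Step 3: v = 2xy - 2x + 3y + C
Step 4: v(0,0) = 0 => C = 0
Step 5: v(2, 1) = 3

3


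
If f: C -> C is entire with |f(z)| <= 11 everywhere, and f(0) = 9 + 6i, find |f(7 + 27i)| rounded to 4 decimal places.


Step 1: By Liouville's theorem, a bounded entire function is constant.
Step 2: f(z) = f(0) = 9 + 6i for all z.
Step 3: |f(w)| = |9 + 6i| = sqrt(81 + 36)
Step 4: = 10.8167

10.8167


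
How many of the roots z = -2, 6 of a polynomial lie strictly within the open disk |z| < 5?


Step 1: Check each root:
  z = -2: |-2| = 2 < 5
  z = 6: |6| = 6 >= 5
Step 2: Count = 1

1


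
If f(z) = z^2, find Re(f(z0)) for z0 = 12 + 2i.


Step 1: z0 = 12 + 2i
Step 2: z0^2 = 12^2 - 2^2 + 48i
Step 3: real part = 144 - 4 = 140

140


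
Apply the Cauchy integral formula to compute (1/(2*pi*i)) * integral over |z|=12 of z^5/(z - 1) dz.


Step 1: f(z) = z^5, a = 1 is inside |z| = 12
Step 2: By Cauchy integral formula: (1/(2pi*i)) * integral = f(a)
Step 3: f(1) = 1^5 = 1

1


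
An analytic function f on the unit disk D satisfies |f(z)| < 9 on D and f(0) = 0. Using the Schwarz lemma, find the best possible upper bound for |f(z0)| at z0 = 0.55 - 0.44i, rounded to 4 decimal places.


Step 1: g = f/9 maps D -> D with g(0) = 0, so by the Schwarz lemma |g(z)| <= |z|, i.e. |f(z)| <= 9|z|; this is sharp (f(z) = 9z).
Step 2: |z0|^2 = 0.55^2 + (-0.44)^2 = 0.4961
Step 3: |z0| = sqrt(0.4961) = 0.704344
Step 4: Best bound = 9 * |z0| = 9 * 0.704344 = 6.3391

6.3391


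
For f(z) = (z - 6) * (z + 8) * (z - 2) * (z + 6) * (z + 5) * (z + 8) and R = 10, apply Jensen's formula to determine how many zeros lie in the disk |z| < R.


Jensen's formula: (1/2pi)*integral log|f(Re^it)|dt = log|f(0)| + sum_{|a_k|<R} log(R/|a_k|)
Step 1: f(0) = (-6) * 8 * (-2) * 6 * 5 * 8 = 23040
Step 2: log|f(0)| = log|6| + log|-8| + log|2| + log|-6| + log|-5| + log|-8| = 10.045
Step 3: Zeros inside |z| < 10: 6, -8, 2, -6, -5, -8
Step 4: Jensen sum = log(10/6) + log(10/8) + log(10/2) + log(10/6) + log(10/5) + log(10/8) = 3.7705
Step 5: n(R) = number of terms in the Jensen sum = count of zeros inside |z| < 10 = 6

6


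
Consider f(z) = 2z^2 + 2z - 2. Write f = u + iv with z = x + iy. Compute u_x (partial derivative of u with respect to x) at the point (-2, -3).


Step 1: f(z) = 2(x+iy)^2 + 2(x+iy) - 2
Step 2: u = 2(x^2 - y^2) + 2x - 2
Step 3: u_x = 4x + 2
Step 4: At (-2, -3): u_x = -8 + 2 = -6

-6


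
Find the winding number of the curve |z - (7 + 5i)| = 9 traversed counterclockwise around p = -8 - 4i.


Step 1: Center c = (7, 5), radius = 9
Step 2: |p - c|^2 = (-15)^2 + (-9)^2 = 306
Step 3: r^2 = 81
Step 4: |p-c| > r so winding number = 0

0


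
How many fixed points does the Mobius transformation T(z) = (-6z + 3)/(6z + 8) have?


Step 1: Fixed points satisfy T(z) = z
Step 2: 6z^2 + 14z - 3 = 0
Step 3: Discriminant = 14^2 - 4*6*(-3) = 268
Step 4: Number of fixed points = 2

2


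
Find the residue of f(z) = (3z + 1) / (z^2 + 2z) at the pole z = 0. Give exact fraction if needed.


Step 1: Q(z) = z^2 + 2z = (z)(z + 2)
Step 2: Q'(z) = 2z + 2
Step 3: Q'(0) = 2, P(0) = 1
Step 4: Res = P(0)/Q'(0) = 1/2 = 1/2

1/2


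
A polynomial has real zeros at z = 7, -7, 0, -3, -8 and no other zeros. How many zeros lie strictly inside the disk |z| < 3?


Step 1: Check each root:
  z = 7: |7| = 7 >= 3
  z = -7: |-7| = 7 >= 3
  z = 0: |0| = 0 < 3
  z = -3: |-3| = 3 >= 3
  z = -8: |-8| = 8 >= 3
Step 2: Count = 1

1


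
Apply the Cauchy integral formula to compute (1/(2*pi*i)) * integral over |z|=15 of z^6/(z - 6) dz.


Step 1: f(z) = z^6, a = 6 is inside |z| = 15
Step 2: By Cauchy integral formula: (1/(2pi*i)) * integral = f(a)
Step 3: f(6) = 6^6 = 46656

46656


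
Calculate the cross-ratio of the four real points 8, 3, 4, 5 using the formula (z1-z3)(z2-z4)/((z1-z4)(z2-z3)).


Step 1: (z1-z3)(z2-z4) = 4 * (-2) = -8
Step 2: (z1-z4)(z2-z3) = 3 * (-1) = -3
Step 3: Cross-ratio = 8/3 = 8/3

8/3


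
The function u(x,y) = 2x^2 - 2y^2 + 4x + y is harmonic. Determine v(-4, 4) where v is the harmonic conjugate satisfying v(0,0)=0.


Step 1: v_x = -u_y = 4y - 1
Step 2: v_y = u_x = 4x + 4
Step 3: v = 4xy - x + 4y + C
Step 4: v(0,0) = 0 => C = 0
Step 5: v(-4, 4) = -44

-44


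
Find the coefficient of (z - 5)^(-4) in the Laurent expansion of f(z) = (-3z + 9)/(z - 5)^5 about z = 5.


Step 1: Write the numerator in powers of (z - 5): -3z + 9 = -3(z - 5) + (-3*5 + 9) = -3(z - 5) - 6
Step 2: Divide by (z - 5)^5: f(z) = -6(z - 5)^(-5) - 3(z - 5)^(-4)
Step 3: This finite sum is the Laurent series of f about z = 5.
Step 4: Coefficient of (z - 5)^(-4) = coefficient of (z - 5) in the re-centred numerator = -3

-3


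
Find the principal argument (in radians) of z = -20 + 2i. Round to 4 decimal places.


Step 1: z = -20 + 2i
Step 2: arg(z) = atan2(2, -20)
Step 3: arg(z) = 3.0419

3.0419


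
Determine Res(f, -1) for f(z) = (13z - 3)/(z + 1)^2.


Step 1: Pole of order 2 at z = -1
Step 2: Res = lim d/dz [(z + 1)^2 * f(z)] as z -> -1
Step 3: (z + 1)^2 * f(z) = 13z - 3
Step 4: d/dz[13z - 3] = 13

13


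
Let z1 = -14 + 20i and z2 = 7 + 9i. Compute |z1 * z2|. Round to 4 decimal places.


Step 1: |z1| = sqrt((-14)^2 + 20^2) = sqrt(596)
Step 2: |z2| = sqrt(7^2 + 9^2) = sqrt(130)
Step 3: |z1*z2| = |z1|*|z2| = sqrt(596) * sqrt(130) = sqrt(596 * 130) = sqrt(77480)
Step 4: = 278.3523

278.3523


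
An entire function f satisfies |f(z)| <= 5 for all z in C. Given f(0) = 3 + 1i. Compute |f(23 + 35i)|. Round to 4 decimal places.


Step 1: By Liouville's theorem, a bounded entire function is constant.
Step 2: f(z) = f(0) = 3 + 1i for all z.
Step 3: |f(w)| = |3 + 1i| = sqrt(9 + 1)
Step 4: = 3.1623

3.1623


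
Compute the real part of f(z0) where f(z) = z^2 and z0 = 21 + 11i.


Step 1: z0 = 21 + 11i
Step 2: z0^2 = 21^2 - 11^2 + 462i
Step 3: real part = 441 - 121 = 320

320


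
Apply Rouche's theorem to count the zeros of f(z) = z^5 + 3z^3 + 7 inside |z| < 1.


Step 1: On |z| = 1 the three terms have sizes |z^5| = 1^5 = 1, |3z^3| = 3*1^3 = 3, |7| = 7
Step 2: The dominant term is g(z) = 7; let h(z) = z^5 + 3z^3 so f = g + h
Step 3: On |z| = 1: |g| = 7 and |h| <= 1 + 3 = 4
Step 4: Since 7 > 4, |h| < |g| on |z| = 1, so by Rouche f has the same number of zeros as g inside |z| < 1
Step 5: g(z) = 7 is a nonzero constant with no zeros inside |z| < 1. Answer = 0

0


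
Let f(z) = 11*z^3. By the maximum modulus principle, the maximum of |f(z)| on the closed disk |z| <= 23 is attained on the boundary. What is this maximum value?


Step 1: On |z| = 23, |f(z)| = 11 * |z|^3 = 11 * 23^3
Step 2: By maximum modulus principle, maximum is on boundary.
Step 3: Maximum = 11 * 12167 = 133837

133837


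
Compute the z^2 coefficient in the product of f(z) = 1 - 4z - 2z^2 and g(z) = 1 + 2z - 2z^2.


Step 1: z^2 term in f*g comes from: (1)*(-2z^2) + (-4z)*(2z) + (-2z^2)*(1)
Step 2: = -2 - 8 - 2
Step 3: = -12

-12


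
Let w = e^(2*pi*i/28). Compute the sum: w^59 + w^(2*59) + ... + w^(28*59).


Step 1: The sum sum_{j=1}^{n} w^(k*j) equals n if n | k, else 0.
Step 2: Here n = 28, k = 59
Step 3: Does n divide k? 28 | 59 -> False
Step 4: Sum = 0

0


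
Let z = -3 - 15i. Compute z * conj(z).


Step 1: conj(z) = -3 + 15i
Step 2: z * conj(z) = (-3)^2 + (-15)^2
Step 3: = 9 + 225 = 234

234


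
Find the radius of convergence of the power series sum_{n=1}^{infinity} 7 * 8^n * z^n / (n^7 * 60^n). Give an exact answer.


Step 1: General term a_n = 7 * 8^n / (n^7 * 60^n)
Step 2: By the root test, |a_n|^(1/n) = 7^(1/n) * 8 / (n^(7/n) * 60) -> 8/60 as n -> infinity (since 7^(1/n) -> 1 and n^(7/n) -> 1)
Step 3: R = 1/lim|a_n|^(1/n) = 60/8 = 15/2

15/2


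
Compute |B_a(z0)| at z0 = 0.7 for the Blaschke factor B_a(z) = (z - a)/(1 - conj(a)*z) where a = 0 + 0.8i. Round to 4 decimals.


Step 1: Numerator z0 - a = 0.7 - (0 + 0.8i) = 0.7 - 0.8i
Step 2: Denominator 1 - conj(a)*z0 = 1 - (0 - 0.8i)*0.7 = 1 + 0.56i
Step 3: |z0 - a|^2 = 0.7^2 + (-0.8)^2 = 1.13; |1 - conj(a)*z0|^2 = 1^2 + 0.56^2 = 1.3136
Step 4: |B_a(0.7)| = sqrt(1.13 / 1.3136) = sqrt(0.860231)
Step 5: = 0.9275

0.9275


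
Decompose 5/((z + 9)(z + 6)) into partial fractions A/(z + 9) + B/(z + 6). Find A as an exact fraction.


Step 1: Multiply both sides by (z + 9) and set z = -9
Step 2: A = 5 / (-9 + 6)
Step 3: A = 5 / (-3)
Step 4: A = -5/3

-5/3


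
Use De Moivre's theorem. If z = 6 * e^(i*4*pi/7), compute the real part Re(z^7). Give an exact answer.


Step 1: By De Moivre's theorem, z^7 = 6^7 * e^(i*7*4*pi/7) = 279936 * (cos(4*pi) + i*sin(4*pi))
Step 2: |z|^7 = 6^7 = 279936
Step 3: Reduce the angle mod 2*pi: 4*pi - 4*pi = 0
Step 4: cos(0) = 1
Step 5: Re(z^7) = 279936 * 1 = 279936

279936


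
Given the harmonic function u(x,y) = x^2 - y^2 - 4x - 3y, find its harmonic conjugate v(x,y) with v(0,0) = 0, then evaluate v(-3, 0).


Step 1: v_x = -u_y = 2y + 3
Step 2: v_y = u_x = 2x - 4
Step 3: v = 2xy + 3x - 4y + C
Step 4: v(0,0) = 0 => C = 0
Step 5: v(-3, 0) = -9

-9


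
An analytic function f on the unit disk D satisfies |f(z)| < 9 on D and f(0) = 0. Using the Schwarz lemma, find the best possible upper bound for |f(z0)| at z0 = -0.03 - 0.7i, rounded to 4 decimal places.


Step 1: g = f/9 maps D -> D with g(0) = 0, so by the Schwarz lemma |g(z)| <= |z|, i.e. |f(z)| <= 9|z|; this is sharp (f(z) = 9z).
Step 2: |z0|^2 = (-0.03)^2 + (-0.7)^2 = 0.4909
Step 3: |z0| = sqrt(0.4909) = 0.700643
Step 4: Best bound = 9 * |z0| = 9 * 0.700643 = 6.3058

6.3058


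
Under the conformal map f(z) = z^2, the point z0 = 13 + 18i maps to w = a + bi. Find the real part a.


Step 1: z0 = 13 + 18i
Step 2: z0^2 = 13^2 - 18^2 + 468i
Step 3: real part = 169 - 324 = -155

-155


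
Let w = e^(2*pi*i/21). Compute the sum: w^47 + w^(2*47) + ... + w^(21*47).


Step 1: The sum sum_{j=1}^{n} w^(k*j) equals n if n | k, else 0.
Step 2: Here n = 21, k = 47
Step 3: Does n divide k? 21 | 47 -> False
Step 4: Sum = 0

0


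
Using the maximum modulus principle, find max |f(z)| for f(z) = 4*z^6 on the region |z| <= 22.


Step 1: On |z| = 22, |f(z)| = 4 * |z|^6 = 4 * 22^6
Step 2: By maximum modulus principle, maximum is on boundary.
Step 3: Maximum = 4 * 113379904 = 453519616

453519616


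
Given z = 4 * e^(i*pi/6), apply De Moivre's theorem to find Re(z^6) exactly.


Step 1: By De Moivre's theorem, z^6 = 4^6 * e^(i*6*pi/6) = 4096 * (cos(pi) + i*sin(pi))
Step 2: |z|^6 = 4^6 = 4096
Step 3: The angle pi already lies in [0, 2*pi)
Step 4: cos(pi) = -1
Step 5: Re(z^6) = 4096 * (-1) = -4096

-4096


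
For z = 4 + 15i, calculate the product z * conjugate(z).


Step 1: conj(z) = 4 - 15i
Step 2: z * conj(z) = 4^2 + 15^2
Step 3: = 16 + 225 = 241

241


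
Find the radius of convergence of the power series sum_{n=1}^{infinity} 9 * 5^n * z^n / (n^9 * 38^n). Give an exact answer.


Step 1: General term a_n = 9 * 5^n / (n^9 * 38^n)
Step 2: By the root test, |a_n|^(1/n) = 9^(1/n) * 5 / (n^(9/n) * 38) -> 5/38 as n -> infinity (since 9^(1/n) -> 1 and n^(9/n) -> 1)
Step 3: R = 1/lim|a_n|^(1/n) = 38/5

38/5


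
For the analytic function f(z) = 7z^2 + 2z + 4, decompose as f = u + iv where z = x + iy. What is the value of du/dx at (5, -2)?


Step 1: f(z) = 7(x+iy)^2 + 2(x+iy) + 4
Step 2: u = 7(x^2 - y^2) + 2x + 4
Step 3: u_x = 14x + 2
Step 4: At (5, -2): u_x = 70 + 2 = 72

72


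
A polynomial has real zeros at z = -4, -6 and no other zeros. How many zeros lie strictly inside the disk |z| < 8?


Step 1: Check each root:
  z = -4: |-4| = 4 < 8
  z = -6: |-6| = 6 < 8
Step 2: Count = 2

2


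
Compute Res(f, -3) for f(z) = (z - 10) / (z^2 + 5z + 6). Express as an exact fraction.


Step 1: Q(z) = z^2 + 5z + 6 = (z + 3)(z + 2)
Step 2: Q'(z) = 2z + 5
Step 3: Q'(-3) = -1, P(-3) = -13
Step 4: Res = P(-3)/Q'(-3) = -13/(-1) = 13

13


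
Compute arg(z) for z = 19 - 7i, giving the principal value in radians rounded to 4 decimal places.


Step 1: z = 19 - 7i
Step 2: arg(z) = atan2(-7, 19)
Step 3: arg(z) = -0.353

-0.353


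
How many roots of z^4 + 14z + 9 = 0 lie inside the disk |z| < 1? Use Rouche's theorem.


Step 1: On |z| = 1 the three terms have sizes |z^4| = 1^4 = 1, |14z| = 14*1 = 14, |9| = 9
Step 2: The dominant term is g(z) = 14z; let h(z) = z^4 + 9 so f = g + h
Step 3: On |z| = 1: |g| = 14 and |h| <= 1 + 9 = 10
Step 4: Since 14 > 10, |h| < |g| on |z| = 1, so by Rouche f has the same number of zeros as g inside |z| < 1
Step 5: g(z) = 14z has 1 zero (at the origin, multiplicity 1) inside |z| < 1. Answer = 1

1


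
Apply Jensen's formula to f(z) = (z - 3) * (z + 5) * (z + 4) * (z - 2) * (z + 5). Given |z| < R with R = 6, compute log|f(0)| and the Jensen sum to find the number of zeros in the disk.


Jensen's formula: (1/2pi)*integral log|f(Re^it)|dt = log|f(0)| + sum_{|a_k|<R} log(R/|a_k|)
Step 1: f(0) = (-3) * 5 * 4 * (-2) * 5 = 600
Step 2: log|f(0)| = log|3| + log|-5| + log|-4| + log|2| + log|-5| = 6.3969
Step 3: Zeros inside |z| < 6: 3, -5, -4, 2, -5
Step 4: Jensen sum = log(6/3) + log(6/5) + log(6/4) + log(6/2) + log(6/5) = 2.5619
Step 5: n(R) = number of terms in the Jensen sum = count of zeros inside |z| < 6 = 5

5


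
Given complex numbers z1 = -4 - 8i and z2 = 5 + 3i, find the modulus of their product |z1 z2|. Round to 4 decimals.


Step 1: |z1| = sqrt((-4)^2 + (-8)^2) = sqrt(80)
Step 2: |z2| = sqrt(5^2 + 3^2) = sqrt(34)
Step 3: |z1*z2| = |z1|*|z2| = sqrt(80) * sqrt(34) = sqrt(80 * 34) = sqrt(2720)
Step 4: = 52.1536

52.1536


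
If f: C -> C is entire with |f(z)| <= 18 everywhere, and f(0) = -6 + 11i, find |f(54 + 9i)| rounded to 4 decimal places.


Step 1: By Liouville's theorem, a bounded entire function is constant.
Step 2: f(z) = f(0) = -6 + 11i for all z.
Step 3: |f(w)| = |-6 + 11i| = sqrt(36 + 121)
Step 4: = 12.53

12.53


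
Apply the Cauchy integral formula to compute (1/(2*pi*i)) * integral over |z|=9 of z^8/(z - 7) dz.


Step 1: f(z) = z^8, a = 7 is inside |z| = 9
Step 2: By Cauchy integral formula: (1/(2pi*i)) * integral = f(a)
Step 3: f(7) = 7^8 = 5764801

5764801


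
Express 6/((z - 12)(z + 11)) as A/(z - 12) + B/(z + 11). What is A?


Step 1: Multiply both sides by (z - 12) and set z = 12
Step 2: A = 6 / (12 + 11)
Step 3: A = 6 / 23
Step 4: A = 6/23

6/23


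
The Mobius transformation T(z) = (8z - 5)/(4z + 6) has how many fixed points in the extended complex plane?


Step 1: Fixed points satisfy T(z) = z
Step 2: 4z^2 - 2z + 5 = 0
Step 3: Discriminant = (-2)^2 - 4*4*5 = -76
Step 4: Number of fixed points = 2

2


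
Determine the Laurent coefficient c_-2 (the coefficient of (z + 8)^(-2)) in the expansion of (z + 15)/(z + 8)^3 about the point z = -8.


Step 1: Write the numerator in powers of (z + 8): z + 15 = (z + 8) + (1*(-8) + 15) = (z + 8) + 7
Step 2: Divide by (z + 8)^3: f(z) = 7(z + 8)^(-3) + (z + 8)^(-2)
Step 3: This finite sum is the Laurent series of f about z = -8.
Step 4: Coefficient of (z + 8)^(-2) = coefficient of (z + 8) in the re-centred numerator = 1

1


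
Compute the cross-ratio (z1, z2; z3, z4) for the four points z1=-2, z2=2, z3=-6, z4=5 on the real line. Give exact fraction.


Step 1: (z1-z3)(z2-z4) = 4 * (-3) = -12
Step 2: (z1-z4)(z2-z3) = (-7) * 8 = -56
Step 3: Cross-ratio = 12/56 = 3/14

3/14


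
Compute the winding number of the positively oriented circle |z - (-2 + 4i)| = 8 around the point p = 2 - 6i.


Step 1: Center c = (-2, 4), radius = 8
Step 2: |p - c|^2 = 4^2 + (-10)^2 = 116
Step 3: r^2 = 64
Step 4: |p-c| > r so winding number = 0

0


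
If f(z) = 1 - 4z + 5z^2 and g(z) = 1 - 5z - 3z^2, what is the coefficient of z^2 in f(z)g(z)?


Step 1: z^2 term in f*g comes from: (1)*(-3z^2) + (-4z)*(-5z) + (5z^2)*(1)
Step 2: = -3 + 20 + 5
Step 3: = 22

22


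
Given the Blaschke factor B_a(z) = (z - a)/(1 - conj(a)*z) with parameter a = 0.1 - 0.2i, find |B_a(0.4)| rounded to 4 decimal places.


Step 1: Numerator z0 - a = 0.4 - (0.1 - 0.2i) = 0.3 + 0.2i
Step 2: Denominator 1 - conj(a)*z0 = 1 - (0.1 + 0.2i)*0.4 = 0.96 - 0.08i
Step 3: |z0 - a|^2 = 0.3^2 + 0.2^2 = 0.13; |1 - conj(a)*z0|^2 = 0.96^2 + (-0.08)^2 = 0.928
Step 4: |B_a(0.4)| = sqrt(0.13 / 0.928) = sqrt(0.140086)
Step 5: = 0.3743

0.3743


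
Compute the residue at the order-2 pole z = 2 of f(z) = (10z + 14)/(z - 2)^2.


Step 1: Pole of order 2 at z = 2
Step 2: Res = lim d/dz [(z - 2)^2 * f(z)] as z -> 2
Step 3: (z - 2)^2 * f(z) = 10z + 14
Step 4: d/dz[10z + 14] = 10

10


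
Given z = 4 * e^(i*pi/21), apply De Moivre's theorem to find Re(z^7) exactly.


Step 1: By De Moivre's theorem, z^7 = 4^7 * e^(i*7*pi/21) = 16384 * (cos(pi/3) + i*sin(pi/3))
Step 2: |z|^7 = 4^7 = 16384
Step 3: The angle pi/3 already lies in [0, 2*pi)
Step 4: cos(pi/3) = 1/2
Step 5: Re(z^7) = 16384 * 1/2 = 8192

8192


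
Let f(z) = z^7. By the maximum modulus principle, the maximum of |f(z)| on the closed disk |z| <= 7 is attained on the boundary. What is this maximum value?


Step 1: On |z| = 7, |f(z)| = |z|^7 = 7^7
Step 2: By maximum modulus principle, maximum is on boundary.
Step 3: Maximum = 823543 = 823543

823543


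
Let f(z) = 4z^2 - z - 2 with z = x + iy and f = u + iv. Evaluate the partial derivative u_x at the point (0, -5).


Step 1: f(z) = 4(x+iy)^2 - (x+iy) - 2
Step 2: u = 4(x^2 - y^2) - x - 2
Step 3: u_x = 8x - 1
Step 4: At (0, -5): u_x = 0 - 1 = -1

-1


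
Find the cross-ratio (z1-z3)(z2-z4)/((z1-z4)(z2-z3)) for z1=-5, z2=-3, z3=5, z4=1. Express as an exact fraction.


Step 1: (z1-z3)(z2-z4) = (-10) * (-4) = 40
Step 2: (z1-z4)(z2-z3) = (-6) * (-8) = 48
Step 3: Cross-ratio = 40/48 = 5/6

5/6


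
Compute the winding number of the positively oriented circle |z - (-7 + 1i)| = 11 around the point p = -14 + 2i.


Step 1: Center c = (-7, 1), radius = 11
Step 2: |p - c|^2 = (-7)^2 + 1^2 = 50
Step 3: r^2 = 121
Step 4: |p-c| < r so winding number = 1

1


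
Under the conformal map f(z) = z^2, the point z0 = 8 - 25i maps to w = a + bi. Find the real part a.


Step 1: z0 = 8 - 25i
Step 2: z0^2 = 8^2 - (-25)^2 - 400i
Step 3: real part = 64 - 625 = -561

-561
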